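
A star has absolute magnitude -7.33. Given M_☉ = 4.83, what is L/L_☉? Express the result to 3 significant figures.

L/L_☉ ≈ 73100

M − M_☉ = -7.33 − 4.83 = -12.160
L/L_☉ = 10^(−0.4 (M − M_☉)) = 10^4.864 = 73110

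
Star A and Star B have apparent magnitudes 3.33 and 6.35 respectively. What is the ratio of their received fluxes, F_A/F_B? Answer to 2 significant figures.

F_A/F_B ≈ 16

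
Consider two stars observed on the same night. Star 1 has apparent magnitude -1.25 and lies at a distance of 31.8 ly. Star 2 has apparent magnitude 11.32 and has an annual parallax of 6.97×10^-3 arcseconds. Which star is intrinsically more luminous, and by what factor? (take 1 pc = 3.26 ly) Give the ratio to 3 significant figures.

Star 1 is more luminous, by a factor of 493.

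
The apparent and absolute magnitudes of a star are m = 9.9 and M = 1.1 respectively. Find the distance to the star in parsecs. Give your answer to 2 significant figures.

d ≈ 580 pc

Distance modulus: m − M = 9.9 − (1.1) = 8.800
m − M = 5 log₁₀ d − 5
log₁₀ d = (m − M)/5 + 1 = 2.7600
d = 10^2.7600 = 575.4 pc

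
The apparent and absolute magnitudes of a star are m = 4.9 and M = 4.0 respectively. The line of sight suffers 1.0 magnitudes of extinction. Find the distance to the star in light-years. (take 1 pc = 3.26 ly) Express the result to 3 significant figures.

d ≈ 31.1 ly

m − M = 5 log₁₀(d/10 pc) + A  ⇒  4.9 − (4.0) − 1.0 = 5 log₁₀(d/10)
-0.100 = 5 log₁₀(d/10)
log₁₀ d = (m − M − A)/5 + 1 = 0.9800
d = 10^0.9800 = 9.550 pc
= 31.13 ly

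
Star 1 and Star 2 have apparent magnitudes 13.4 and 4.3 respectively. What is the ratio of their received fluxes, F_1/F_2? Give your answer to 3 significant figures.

Magnitude difference = 9.1
Flux ratio = 10^(−0.4 Δm) = 10^(−0.4 × 9.1) = 10^-3.640 = 2.291×10^-4

F_1/F_2 ≈ 2.29×10^-4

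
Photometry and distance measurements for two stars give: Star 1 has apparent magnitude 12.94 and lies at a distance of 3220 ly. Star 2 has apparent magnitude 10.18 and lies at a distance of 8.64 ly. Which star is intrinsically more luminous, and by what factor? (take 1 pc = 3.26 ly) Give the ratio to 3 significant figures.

Star 1 is more luminous, by a factor of 10900.

Star 1: d = 3220 ly / 3.26 = 987.7 pc
Star 1: M = m − 5 log₁₀ d + 5 = 12.94 − 5·2.9946 + 5 = 2.967
Star 2: d = 8.64 ly / 3.26 = 2.650 pc
Star 2: M = m − 5 log₁₀ d + 5 = 10.18 − 5·0.4233 + 5 = 13.064
ΔM = M_1 − M_2 = 2.967 − (13.064) = -10.097; smaller M is more luminous → Star 1.
L ratio = 10^(0.4 |ΔM|) = 10^4.039 = 10930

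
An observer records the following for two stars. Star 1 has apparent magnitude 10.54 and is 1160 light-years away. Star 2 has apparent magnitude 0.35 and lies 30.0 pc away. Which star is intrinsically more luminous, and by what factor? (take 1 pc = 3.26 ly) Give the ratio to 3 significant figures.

Star 1: d = 1160 ly / 3.26 = 355.8 pc
Star 1: M = m − 5 log₁₀ d + 5 = 10.54 − 5·2.5512 + 5 = 2.784
Star 2: M = m − 5 log₁₀ d + 5 = 0.35 − 5·1.4771 + 5 = -2.036
ΔM = M_1 − M_2 = 2.784 − (-2.036) = 4.819; smaller M is more luminous → Star 2.
L ratio = 10^(0.4 |ΔM|) = 10^1.928 = 84.68

Star 2 is more luminous, by a factor of 84.7.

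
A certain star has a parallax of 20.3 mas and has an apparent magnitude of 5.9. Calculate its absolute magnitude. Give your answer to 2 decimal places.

M ≈ 2.44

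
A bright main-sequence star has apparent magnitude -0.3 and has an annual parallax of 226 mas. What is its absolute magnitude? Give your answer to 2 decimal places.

p = 226 mas = 0.226″ → d = 1/p = 4.425 pc
5 log₁₀(d/10 pc) = 5 log₁₀(4.425) − 5 = -1.771
M = m − 5 log₁₀(d/10) = -0.3 + 1.771 = 1.471

M ≈ 1.47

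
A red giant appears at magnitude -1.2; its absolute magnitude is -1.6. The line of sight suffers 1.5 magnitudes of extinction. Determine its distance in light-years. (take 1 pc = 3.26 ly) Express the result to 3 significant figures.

m − M = 5 log₁₀(d/10 pc) + A  ⇒  -1.2 − (-1.6) − 1.5 = 5 log₁₀(d/10)
-1.100 = 5 log₁₀(d/10)
log₁₀ d = (m − M − A)/5 + 1 = 0.7800
d = 10^0.7800 = 6.026 pc
= 19.64 ly

d ≈ 19.6 ly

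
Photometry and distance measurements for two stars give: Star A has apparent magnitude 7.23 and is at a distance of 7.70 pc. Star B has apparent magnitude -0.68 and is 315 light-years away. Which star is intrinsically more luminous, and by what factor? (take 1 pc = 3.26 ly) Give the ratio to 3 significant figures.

Star B is more luminous, by a factor of 230000.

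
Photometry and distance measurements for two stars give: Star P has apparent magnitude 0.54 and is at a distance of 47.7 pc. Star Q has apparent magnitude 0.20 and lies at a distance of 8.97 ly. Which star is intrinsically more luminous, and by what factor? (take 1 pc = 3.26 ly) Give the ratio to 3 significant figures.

Star P is more luminous, by a factor of 220.

Star P: M = m − 5 log₁₀ d + 5 = 0.54 − 5·1.6785 + 5 = -2.853
Star Q: d = 8.97 ly / 3.26 = 2.752 pc
Star Q: M = m − 5 log₁₀ d + 5 = 0.20 − 5·0.4396 + 5 = 3.002
ΔM = M_P − M_Q = -2.853 − (3.002) = -5.855; smaller M is more luminous → Star P.
L ratio = 10^(0.4 |ΔM|) = 10^2.342 = 219.7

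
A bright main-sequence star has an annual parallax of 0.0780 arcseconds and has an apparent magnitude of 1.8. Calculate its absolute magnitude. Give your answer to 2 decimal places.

M ≈ 1.26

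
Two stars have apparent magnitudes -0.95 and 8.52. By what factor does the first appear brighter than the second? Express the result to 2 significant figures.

Δm = -0.95 − (8.52) = -9.47
Flux ratio = 10^(−0.4 Δm) = 10^(−0.4 × -9.47) = 10^3.788 = 6138

6100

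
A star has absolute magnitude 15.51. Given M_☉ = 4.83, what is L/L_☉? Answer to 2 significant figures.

L/L_☉ ≈ 5.3×10^-5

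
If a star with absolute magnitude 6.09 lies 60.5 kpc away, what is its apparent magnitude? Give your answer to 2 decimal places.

m ≈ 25.00

d = 60.5 kpc = 60500 pc
m = M + 5 log₁₀ d − 5 = 6.09 + 5·4.7818 − 5 = 24.999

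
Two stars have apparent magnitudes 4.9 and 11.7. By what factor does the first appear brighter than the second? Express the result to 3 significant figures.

Magnitude difference = -6.8
Flux ratio = 10^(−0.4 Δm) = 10^(−0.4 × -6.8) = 10^2.720 = 524.8

525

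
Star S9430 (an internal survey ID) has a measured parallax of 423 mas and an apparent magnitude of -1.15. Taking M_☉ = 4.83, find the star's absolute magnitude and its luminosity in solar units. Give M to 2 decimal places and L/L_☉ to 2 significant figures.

M ≈ 1.98; L/L_☉ ≈ 14

d = 1/p = 1000/423 mas = 2.364 pc
M = m − 5 log₁₀ d + 5 = -1.15 − 5·0.3737 + 5 = 1.982
M − M_☉ = 1.982 − 4.83 = -2.848
L/L_☉ = 10^(−0.4 × -2.848) = 13.78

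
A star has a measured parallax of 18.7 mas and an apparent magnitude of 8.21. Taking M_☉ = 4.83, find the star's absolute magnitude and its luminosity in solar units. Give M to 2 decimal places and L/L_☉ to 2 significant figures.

M ≈ 4.57; L/L_☉ ≈ 1.3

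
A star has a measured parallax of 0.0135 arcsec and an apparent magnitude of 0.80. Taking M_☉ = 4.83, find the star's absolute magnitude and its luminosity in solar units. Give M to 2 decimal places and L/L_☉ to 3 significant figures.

M ≈ -3.55; L/L_☉ ≈ 2250

d = 1/p = 1/0.0135″ = 74.07 pc
M = m − 5 log₁₀ d + 5 = 0.80 − 5·1.8697 + 5 = -3.548
M − M_☉ = -3.548 − 4.83 = -8.378
L/L_☉ = 10^(−0.4 × -8.378) = 2246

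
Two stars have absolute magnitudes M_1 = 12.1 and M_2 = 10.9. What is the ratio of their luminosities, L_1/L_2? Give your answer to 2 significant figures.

L_1/L_2 ≈ 0.33

ΔM = M_1 − M_2 = 1.2
L_1/L_2 = 10^(−0.4 ΔM) = 10^-0.480 = 0.3311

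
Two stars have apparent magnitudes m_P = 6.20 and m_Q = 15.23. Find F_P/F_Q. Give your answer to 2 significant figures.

F_P/F_Q ≈ 4100

Magnitude difference = -9.03
Flux ratio = 10^(−0.4 Δm) = 10^(−0.4 × -9.03) = 10^3.612 = 4093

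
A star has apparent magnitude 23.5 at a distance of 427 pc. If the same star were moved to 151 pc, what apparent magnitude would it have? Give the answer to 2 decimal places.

m ≈ 21.24

Flux ∝ 1/d², so Δm = 5 log₁₀(d₂/d₁) = 5 log₁₀(151/427) = -2.257
m₂ = m₁ + Δm = 23.5 + (-2.257) = 21.243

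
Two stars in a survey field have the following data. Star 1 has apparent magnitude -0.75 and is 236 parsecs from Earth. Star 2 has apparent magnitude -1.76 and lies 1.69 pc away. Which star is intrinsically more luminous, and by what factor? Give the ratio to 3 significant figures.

Star 1: M = m − 5 log₁₀ d + 5 = -0.75 − 5·2.3729 + 5 = -7.615
Star 2: M = m − 5 log₁₀ d + 5 = -1.76 − 5·0.2279 + 5 = 2.101
ΔM = M_1 − M_2 = -7.615 − (2.101) = -9.715; smaller M is more luminous → Star 1.
L ratio = 10^(0.4 |ΔM|) = 10^3.886 = 7692

Star 1 is more luminous, by a factor of 7690.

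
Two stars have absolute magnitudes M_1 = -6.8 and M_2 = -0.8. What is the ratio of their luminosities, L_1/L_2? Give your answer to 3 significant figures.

L_1/L_2 ≈ 251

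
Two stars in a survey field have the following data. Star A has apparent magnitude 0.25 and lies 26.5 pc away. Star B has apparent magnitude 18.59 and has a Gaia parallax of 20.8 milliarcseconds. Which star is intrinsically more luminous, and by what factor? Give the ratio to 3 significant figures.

Star A: M = m − 5 log₁₀ d + 5 = 0.25 − 5·1.4232 + 5 = -1.866
Star B: p = 20.8 mas = 0.0208″ → d = 1/p = 48.08 pc
Star B: M = m − 5 log₁₀ d + 5 = 18.59 − 5·1.6819 + 5 = 15.180
ΔM = M_A − M_B = -1.866 − (15.180) = -17.047; smaller M is more luminous → Star A.
L ratio = 10^(0.4 |ΔM|) = 10^6.819 = 6.586×10^6

Star A is more luminous, by a factor of 6.59×10^6.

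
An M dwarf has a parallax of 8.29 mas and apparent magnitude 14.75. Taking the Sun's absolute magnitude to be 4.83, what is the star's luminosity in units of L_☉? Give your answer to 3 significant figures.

L/L_☉ ≈ 0.0157

d = 1/p = 1000/8.29 mas = 120.6 pc
M = m − 5 log₁₀ d + 5 = 14.75 − 5·2.0814 + 5 = 9.343
M − M_☉ = 9.343 − 4.83 = 4.513
L/L_☉ = 10^(−0.4 × 4.513) = 0.01566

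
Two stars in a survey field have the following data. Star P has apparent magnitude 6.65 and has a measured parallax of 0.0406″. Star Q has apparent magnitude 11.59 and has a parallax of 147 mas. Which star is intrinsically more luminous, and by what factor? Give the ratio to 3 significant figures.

Star P is more luminous, by a factor of 1240.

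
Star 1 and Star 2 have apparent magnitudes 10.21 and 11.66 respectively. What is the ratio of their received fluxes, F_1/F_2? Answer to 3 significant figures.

Magnitude difference = -1.45
Flux ratio = 10^(−0.4 Δm) = 10^(−0.4 × -1.45) = 10^0.580 = 3.802

F_1/F_2 ≈ 3.80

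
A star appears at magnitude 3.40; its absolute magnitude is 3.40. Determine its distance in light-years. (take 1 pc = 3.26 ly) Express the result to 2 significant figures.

μ = m − M = 0.000
m − M = 5 log₁₀ d − 5
log₁₀ d = (m − M)/5 + 1 = 1.0000
d = 10^1.0000 = 10.00 pc
= 32.60 ly

d ≈ 33 ly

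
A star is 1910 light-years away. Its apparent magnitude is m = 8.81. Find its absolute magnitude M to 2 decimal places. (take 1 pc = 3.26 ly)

M ≈ -0.03

d = 1910 ly / 3.26 = 585.9 pc
5 log₁₀(d/10 pc) = 5 log₁₀(585.9) − 5 = 8.839
M = m − 5 log₁₀(d/10) = 8.81 − 8.839 = -0.029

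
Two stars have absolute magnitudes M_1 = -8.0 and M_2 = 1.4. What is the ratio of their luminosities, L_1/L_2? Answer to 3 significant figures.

ΔM = M_1 − M_2 = -9.4
L_1/L_2 = 10^(−0.4 ΔM) = 10^3.760 = 5754

L_1/L_2 ≈ 5750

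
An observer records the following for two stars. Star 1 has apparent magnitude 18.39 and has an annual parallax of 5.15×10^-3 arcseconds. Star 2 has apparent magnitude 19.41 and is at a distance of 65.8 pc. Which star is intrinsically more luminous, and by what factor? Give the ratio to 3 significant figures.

Star 1 is more luminous, by a factor of 22.3.

Star 1: d = 1/p = 1/5.15×10^-3″ = 194.2 pc
Star 1: M = m − 5 log₁₀ d + 5 = 18.39 − 5·2.2882 + 5 = 11.949
Star 2: M = m − 5 log₁₀ d + 5 = 19.41 − 5·1.8182 + 5 = 15.319
ΔM = M_1 − M_2 = 11.949 − (15.319) = -3.370; smaller M is more luminous → Star 1.
L ratio = 10^(0.4 |ΔM|) = 10^1.348 = 22.28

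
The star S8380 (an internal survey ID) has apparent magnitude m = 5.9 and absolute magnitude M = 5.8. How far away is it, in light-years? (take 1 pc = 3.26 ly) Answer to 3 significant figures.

d ≈ 34.1 ly

Distance modulus: m − M = 5.9 − (5.8) = 0.100
m − M = 5 log₁₀ d − 5
log₁₀ d = (m − M)/5 + 1 = 1.0200
d = 10^1.0200 = 10.47 pc
= 34.14 ly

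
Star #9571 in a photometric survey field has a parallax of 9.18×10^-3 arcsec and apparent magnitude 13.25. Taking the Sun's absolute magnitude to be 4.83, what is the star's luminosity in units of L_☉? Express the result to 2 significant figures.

d = 1/p = 1/9.18×10^-3″ = 108.9 pc
M = m − 5 log₁₀ d + 5 = 13.25 − 5·2.0372 + 5 = 8.064
M − M_☉ = 8.064 − 4.83 = 3.234
L/L_☉ = 10^(−0.4 × 3.234) = 0.05085

L/L_☉ ≈ 0.051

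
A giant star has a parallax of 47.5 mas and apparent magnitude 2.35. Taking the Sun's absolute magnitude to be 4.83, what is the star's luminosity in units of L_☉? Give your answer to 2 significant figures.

L/L_☉ ≈ 44

d = 1/p = 1000/47.5 mas = 21.05 pc
M = m − 5 log₁₀ d + 5 = 2.35 − 5·1.3233 + 5 = 0.733
M − M_☉ = 0.733 − 4.83 = -4.097
L/L_☉ = 10^(−0.4 × -4.097) = 43.51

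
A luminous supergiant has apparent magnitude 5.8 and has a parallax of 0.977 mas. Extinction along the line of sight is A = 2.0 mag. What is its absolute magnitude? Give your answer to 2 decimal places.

p = 0.977 mas = 9.77×10^-4″ → d = 1/p = 1024 pc
5 log₁₀(d/10 pc) = 5 log₁₀(1024) − 5 = 10.051
M = m − 5 log₁₀(d/10) − A = 5.8 − 10.051 − 2.0 = -6.251

M ≈ -6.25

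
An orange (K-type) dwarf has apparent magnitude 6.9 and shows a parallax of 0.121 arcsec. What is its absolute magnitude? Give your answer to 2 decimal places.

M ≈ 7.31

d = 1/p = 1/0.121″ = 8.264 pc
5 log₁₀(d/10 pc) = 5 log₁₀(8.264) − 5 = -0.414
M = m − 5 log₁₀(d/10) = 6.9 + 0.414 = 7.314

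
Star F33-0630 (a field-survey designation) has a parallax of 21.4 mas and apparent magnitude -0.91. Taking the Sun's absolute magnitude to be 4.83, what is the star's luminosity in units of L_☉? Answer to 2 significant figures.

L/L_☉ ≈ 4300

d = 1/p = 1000/21.4 mas = 46.73 pc
M = m − 5 log₁₀ d + 5 = -0.91 − 5·1.6696 + 5 = -4.258
M − M_☉ = -4.258 − 4.83 = -9.088
L/L_☉ = 10^(−0.4 × -9.088) = 4317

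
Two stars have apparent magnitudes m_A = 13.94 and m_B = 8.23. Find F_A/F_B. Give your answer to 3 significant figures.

F_A/F_B ≈ 5.20×10^-3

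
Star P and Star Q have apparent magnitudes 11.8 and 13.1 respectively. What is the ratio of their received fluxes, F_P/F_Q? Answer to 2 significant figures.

F_P/F_Q ≈ 3.3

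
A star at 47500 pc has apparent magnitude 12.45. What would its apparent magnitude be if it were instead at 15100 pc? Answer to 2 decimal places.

m ≈ 9.96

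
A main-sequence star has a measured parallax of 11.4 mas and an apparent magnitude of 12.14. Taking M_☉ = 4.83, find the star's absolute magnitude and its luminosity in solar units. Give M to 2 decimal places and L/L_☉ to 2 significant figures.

M ≈ 7.42; L/L_☉ ≈ 0.092

d = 1/p = 1000/11.4 mas = 87.72 pc
M = m − 5 log₁₀ d + 5 = 12.14 − 5·1.9431 + 5 = 7.425
M − M_☉ = 7.425 − 4.83 = 2.595
L/L_☉ = 10^(−0.4 × 2.595) = 0.09166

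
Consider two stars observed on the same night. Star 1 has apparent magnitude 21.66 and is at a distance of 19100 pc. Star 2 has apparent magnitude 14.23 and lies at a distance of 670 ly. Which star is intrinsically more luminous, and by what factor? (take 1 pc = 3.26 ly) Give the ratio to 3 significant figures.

Star 1: M = m − 5 log₁₀ d + 5 = 21.66 − 5·4.2810 + 5 = 5.255
Star 2: d = 670 ly / 3.26 = 205.5 pc
Star 2: M = m − 5 log₁₀ d + 5 = 14.23 − 5·2.3129 + 5 = 7.666
ΔM = M_1 − M_2 = 5.255 − (7.666) = -2.411; smaller M is more luminous → Star 1.
L ratio = 10^(0.4 |ΔM|) = 10^0.964 = 9.212

Star 1 is more luminous, by a factor of 9.21.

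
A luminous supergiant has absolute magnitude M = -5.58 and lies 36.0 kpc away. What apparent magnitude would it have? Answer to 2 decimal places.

m ≈ 12.20

d = 36.0 kpc = 36000 pc
m = M + 5 log₁₀ d − 5 = -5.58 + 5·4.5563 − 5 = 12.202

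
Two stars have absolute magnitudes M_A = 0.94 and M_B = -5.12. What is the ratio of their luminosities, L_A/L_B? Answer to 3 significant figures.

ΔM = M_A − M_B = 6.06
L_A/L_B = 10^(−0.4 ΔM) = 10^-2.424 = 3.767×10^-3

L_A/L_B ≈ 3.77×10^-3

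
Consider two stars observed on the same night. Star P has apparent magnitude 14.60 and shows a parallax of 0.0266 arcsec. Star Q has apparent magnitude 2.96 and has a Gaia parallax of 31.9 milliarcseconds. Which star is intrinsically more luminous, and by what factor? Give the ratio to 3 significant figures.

Star Q is more luminous, by a factor of 31500.

Star P: d = 1/p = 1/0.0266″ = 37.59 pc
Star P: M = m − 5 log₁₀ d + 5 = 14.60 − 5·1.5751 + 5 = 11.724
Star Q: p = 31.9 mas = 0.0319″ → d = 1/p = 31.35 pc
Star Q: M = m − 5 log₁₀ d + 5 = 2.96 − 5·1.4962 + 5 = 0.479
ΔM = M_P − M_Q = 11.724 − (0.479) = 11.245; smaller M is more luminous → Star Q.
L ratio = 10^(0.4 |ΔM|) = 10^4.498 = 31490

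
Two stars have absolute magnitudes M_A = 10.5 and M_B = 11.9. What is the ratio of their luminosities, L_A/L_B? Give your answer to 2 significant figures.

ΔM = M_A − M_B = -1.4
L_A/L_B = 10^(−0.4 ΔM) = 10^0.560 = 3.631

L_A/L_B ≈ 3.6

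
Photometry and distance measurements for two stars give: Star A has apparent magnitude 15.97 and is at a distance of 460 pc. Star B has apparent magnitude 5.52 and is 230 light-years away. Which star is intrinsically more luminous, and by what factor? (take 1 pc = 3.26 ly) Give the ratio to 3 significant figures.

Star A: M = m − 5 log₁₀ d + 5 = 15.97 − 5·2.6628 + 5 = 7.656
Star B: d = 230 ly / 3.26 = 70.55 pc
Star B: M = m − 5 log₁₀ d + 5 = 5.52 − 5·1.8485 + 5 = 1.277
ΔM = M_A − M_B = 7.656 − (1.277) = 6.379; smaller M is more luminous → Star B.
L ratio = 10^(0.4 |ΔM|) = 10^2.552 = 356.0

Star B is more luminous, by a factor of 356.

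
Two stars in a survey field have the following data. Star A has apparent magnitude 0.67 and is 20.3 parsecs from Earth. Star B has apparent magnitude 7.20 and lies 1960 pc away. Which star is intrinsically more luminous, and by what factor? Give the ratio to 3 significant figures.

Star A: M = m − 5 log₁₀ d + 5 = 0.67 − 5·1.3075 + 5 = -0.867
Star B: M = m − 5 log₁₀ d + 5 = 7.20 − 5·3.2923 + 5 = -4.261
ΔM = M_A − M_B = -0.867 − (-4.261) = 3.394; smaller M is more luminous → Star B.
L ratio = 10^(0.4 |ΔM|) = 10^1.358 = 22.78

Star B is more luminous, by a factor of 22.8.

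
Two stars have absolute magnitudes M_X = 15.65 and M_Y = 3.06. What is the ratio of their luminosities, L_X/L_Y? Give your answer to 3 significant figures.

ΔM = M_X − M_Y = 12.59
L_X/L_Y = 10^(−0.4 ΔM) = 10^-5.036 = 9.204×10^-6

L_X/L_Y ≈ 9.20×10^-6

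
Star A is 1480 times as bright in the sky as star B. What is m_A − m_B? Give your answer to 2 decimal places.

Pogson: Δm = −2.5 log₁₀(ratio) = −2.5 log₁₀(1480) = −2.5 × 3.1703 = -7.926
Star A is brighter, so it has the smaller magnitude: the difference is negative.

m_A − m_B ≈ -7.93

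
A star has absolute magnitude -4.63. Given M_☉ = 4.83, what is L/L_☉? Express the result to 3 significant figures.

M − M_☉ = -4.63 − 4.83 = -9.460
L/L_☉ = 10^(−0.4 (M − M_☉)) = 10^3.784 = 6081

L/L_☉ ≈ 6080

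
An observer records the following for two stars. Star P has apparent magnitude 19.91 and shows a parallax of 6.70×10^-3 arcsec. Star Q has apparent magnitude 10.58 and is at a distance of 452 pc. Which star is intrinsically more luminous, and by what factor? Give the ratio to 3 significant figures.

Star Q is more luminous, by a factor of 49500.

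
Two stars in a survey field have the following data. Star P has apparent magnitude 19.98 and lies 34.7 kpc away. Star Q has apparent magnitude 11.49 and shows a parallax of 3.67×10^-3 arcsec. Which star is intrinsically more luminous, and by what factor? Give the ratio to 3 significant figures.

Star P is more luminous, by a factor of 6.52.

Star P: d = 34.7 kpc = 34700 pc
Star P: M = m − 5 log₁₀ d + 5 = 19.98 − 5·4.5403 + 5 = 2.278
Star Q: d = 1/p = 1/3.67×10^-3″ = 272.5 pc
Star Q: M = m − 5 log₁₀ d + 5 = 11.49 − 5·2.4353 + 5 = 4.313
ΔM = M_P − M_Q = 2.278 − (4.313) = -2.035; smaller M is more luminous → Star P.
L ratio = 10^(0.4 |ΔM|) = 10^0.814 = 6.516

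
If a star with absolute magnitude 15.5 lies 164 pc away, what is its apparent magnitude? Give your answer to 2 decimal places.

m ≈ 21.57

m = M + 5 log₁₀ d − 5 = 15.5 + 5·2.2148 − 5 = 21.574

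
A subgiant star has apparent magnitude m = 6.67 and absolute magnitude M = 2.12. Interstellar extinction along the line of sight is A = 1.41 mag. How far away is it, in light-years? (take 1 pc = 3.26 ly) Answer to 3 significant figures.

m − M = 5 log₁₀(d/10 pc) + A  ⇒  6.67 − (2.12) − 1.41 = 5 log₁₀(d/10)
3.140 = 5 log₁₀(d/10)
log₁₀ d = (m − M − A)/5 + 1 = 1.6280
d = 10^1.6280 = 42.46 pc
= 138.4 ly

d ≈ 138 ly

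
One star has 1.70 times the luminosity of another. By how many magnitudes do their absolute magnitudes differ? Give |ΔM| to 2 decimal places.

|ΔM| ≈ 0.58

Pogson: ΔM = −2.5 log₁₀(ratio) = −2.5 log₁₀(1.70) = −2.5 × 0.2304 = -0.576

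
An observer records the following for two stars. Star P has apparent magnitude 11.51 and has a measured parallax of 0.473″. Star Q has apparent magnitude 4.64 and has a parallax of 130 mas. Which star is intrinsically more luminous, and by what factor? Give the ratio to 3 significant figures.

Star Q is more luminous, by a factor of 7410.

Star P: d = 1/p = 1/0.473″ = 2.114 pc
Star P: M = m − 5 log₁₀ d + 5 = 11.51 − 5·0.3251 + 5 = 14.884
Star Q: p = 130 mas = 0.130″ → d = 1/p = 7.692 pc
Star Q: M = m − 5 log₁₀ d + 5 = 4.64 − 5·0.8861 + 5 = 5.210
ΔM = M_P − M_Q = 14.884 − (5.210) = 9.675; smaller M is more luminous → Star Q.
L ratio = 10^(0.4 |ΔM|) = 10^3.870 = 7410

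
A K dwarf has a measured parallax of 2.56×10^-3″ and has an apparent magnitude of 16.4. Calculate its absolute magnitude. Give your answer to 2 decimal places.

M ≈ 8.44

d = 1/p = 1/2.56×10^-3″ = 390.6 pc
5 log₁₀(d/10 pc) = 5 log₁₀(390.6) − 5 = 7.959
M = m − 5 log₁₀(d/10) = 16.4 − 7.959 = 8.441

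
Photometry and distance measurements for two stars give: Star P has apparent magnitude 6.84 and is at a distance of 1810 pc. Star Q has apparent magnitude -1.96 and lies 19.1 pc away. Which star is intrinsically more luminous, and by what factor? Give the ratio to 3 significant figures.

Star P: M = m − 5 log₁₀ d + 5 = 6.84 − 5·3.2577 + 5 = -4.448
Star Q: M = m − 5 log₁₀ d + 5 = -1.96 − 5·1.2810 + 5 = -3.365
ΔM = M_P − M_Q = -4.448 − (-3.365) = -1.083; smaller M is more luminous → Star P.
L ratio = 10^(0.4 |ΔM|) = 10^0.433 = 2.712

Star P is more luminous, by a factor of 2.71.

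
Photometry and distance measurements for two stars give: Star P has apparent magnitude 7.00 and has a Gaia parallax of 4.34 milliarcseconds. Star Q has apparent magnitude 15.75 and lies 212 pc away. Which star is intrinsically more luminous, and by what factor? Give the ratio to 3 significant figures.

Star P is more luminous, by a factor of 3740.

Star P: p = 4.34 mas = 4.34×10^-3″ → d = 1/p = 230.4 pc
Star P: M = m − 5 log₁₀ d + 5 = 7.00 − 5·2.3625 + 5 = 0.187
Star Q: M = m − 5 log₁₀ d + 5 = 15.75 − 5·2.3263 + 5 = 9.118
ΔM = M_P − M_Q = 0.187 − (9.118) = -8.931; smaller M is more luminous → Star P.
L ratio = 10^(0.4 |ΔM|) = 10^3.572 = 3736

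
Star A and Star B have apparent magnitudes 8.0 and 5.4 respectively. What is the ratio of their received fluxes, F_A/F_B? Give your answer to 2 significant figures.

F_A/F_B ≈ 0.091

Magnitude difference = 2.6
Flux ratio = 10^(−0.4 Δm) = 10^(−0.4 × 2.6) = 10^-1.040 = 0.09120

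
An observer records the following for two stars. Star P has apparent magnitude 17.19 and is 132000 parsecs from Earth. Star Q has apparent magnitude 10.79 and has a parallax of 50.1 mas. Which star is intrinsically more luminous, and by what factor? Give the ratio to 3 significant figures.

Star P: M = m − 5 log₁₀ d + 5 = 17.19 − 5·5.1206 + 5 = -3.413
Star Q: p = 50.1 mas = 0.0501″ → d = 1/p = 19.96 pc
Star Q: M = m − 5 log₁₀ d + 5 = 10.79 − 5·1.3002 + 5 = 9.289
ΔM = M_P − M_Q = -3.413 − (9.289) = -12.702; smaller M is more luminous → Star P.
L ratio = 10^(0.4 |ΔM|) = 10^5.081 = 120500

Star P is more luminous, by a factor of 120000.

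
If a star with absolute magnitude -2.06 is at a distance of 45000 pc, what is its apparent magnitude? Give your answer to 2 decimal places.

m = M + 5 log₁₀ d − 5 = -2.06 + 5·4.6532 − 5 = 16.206

m ≈ 16.21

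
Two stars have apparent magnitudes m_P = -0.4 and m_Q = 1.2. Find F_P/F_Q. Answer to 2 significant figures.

F_P/F_Q ≈ 4.4

Δm = -0.4 − (1.2) = -1.6
Flux ratio = 10^(−0.4 Δm) = 10^(−0.4 × -1.6) = 10^0.640 = 4.365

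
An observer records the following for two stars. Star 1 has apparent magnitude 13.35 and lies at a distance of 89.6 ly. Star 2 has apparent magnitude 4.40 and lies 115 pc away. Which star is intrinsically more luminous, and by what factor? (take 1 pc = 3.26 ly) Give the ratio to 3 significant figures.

Star 1: d = 89.6 ly / 3.26 = 27.48 pc
Star 1: M = m − 5 log₁₀ d + 5 = 13.35 − 5·1.4391 + 5 = 11.155
Star 2: M = m − 5 log₁₀ d + 5 = 4.40 − 5·2.0607 + 5 = -0.903
ΔM = M_1 − M_2 = 11.155 − (-0.903) = 12.058; smaller M is more luminous → Star 2.
L ratio = 10^(0.4 |ΔM|) = 10^4.823 = 66560

Star 2 is more luminous, by a factor of 66600.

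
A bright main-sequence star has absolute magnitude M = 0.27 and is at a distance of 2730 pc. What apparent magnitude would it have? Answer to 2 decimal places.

m ≈ 12.45

m = M + 5 log₁₀ d − 5 = 0.27 + 5·3.4362 − 5 = 12.451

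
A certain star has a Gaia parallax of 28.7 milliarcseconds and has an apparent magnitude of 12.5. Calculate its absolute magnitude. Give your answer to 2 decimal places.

M ≈ 9.79

p = 28.7 mas = 0.0287″ → d = 1/p = 34.84 pc
5 log₁₀(d/10 pc) = 5 log₁₀(34.84) − 5 = 2.711
M = m − 5 log₁₀(d/10) = 12.5 − 2.711 = 9.789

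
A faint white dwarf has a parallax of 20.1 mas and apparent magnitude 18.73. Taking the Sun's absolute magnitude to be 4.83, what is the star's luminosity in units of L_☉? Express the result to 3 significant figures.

d = 1/p = 1000/20.1 mas = 49.75 pc
M = m − 5 log₁₀ d + 5 = 18.73 − 5·1.6968 + 5 = 15.246
M − M_☉ = 15.246 − 4.83 = 10.416
L/L_☉ = 10^(−0.4 × 10.416) = 6.817×10^-5

L/L_☉ ≈ 6.82×10^-5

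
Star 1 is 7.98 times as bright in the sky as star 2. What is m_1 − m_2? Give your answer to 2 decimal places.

Pogson: Δm = −2.5 log₁₀(ratio) = −2.5 log₁₀(7.98) = −2.5 × 0.9020 = -2.255
Star 1 is brighter, so it has the smaller magnitude: the difference is negative.

m_1 − m_2 ≈ -2.26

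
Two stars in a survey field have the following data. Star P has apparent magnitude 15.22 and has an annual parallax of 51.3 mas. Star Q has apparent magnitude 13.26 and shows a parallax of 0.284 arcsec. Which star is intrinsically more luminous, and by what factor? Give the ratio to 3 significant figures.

Star P is more luminous, by a factor of 5.04.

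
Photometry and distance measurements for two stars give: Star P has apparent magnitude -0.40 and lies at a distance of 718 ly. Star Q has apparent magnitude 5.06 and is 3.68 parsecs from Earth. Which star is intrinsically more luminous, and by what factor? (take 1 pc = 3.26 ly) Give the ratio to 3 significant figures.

Star P is more luminous, by a factor of 547000.

Star P: d = 718 ly / 3.26 = 220.2 pc
Star P: M = m − 5 log₁₀ d + 5 = -0.40 − 5·2.3429 + 5 = -7.115
Star Q: M = m − 5 log₁₀ d + 5 = 5.06 − 5·0.5658 + 5 = 7.231
ΔM = M_P − M_Q = -7.115 − (7.231) = -14.345; smaller M is more luminous → Star P.
L ratio = 10^(0.4 |ΔM|) = 10^5.738 = 547200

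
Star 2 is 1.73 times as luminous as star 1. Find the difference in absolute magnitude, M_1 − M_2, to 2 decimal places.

M_1 − M_2 ≈ 0.60

Pogson: ΔM = −2.5 log₁₀(ratio) = −2.5 log₁₀(1.73) = −2.5 × 0.2380 = -0.595
Star 2 is brighter so has the smaller magnitude: M_1 − M_2 is positive.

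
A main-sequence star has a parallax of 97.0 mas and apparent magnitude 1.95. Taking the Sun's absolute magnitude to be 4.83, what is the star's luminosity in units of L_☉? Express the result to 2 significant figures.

L/L_☉ ≈ 15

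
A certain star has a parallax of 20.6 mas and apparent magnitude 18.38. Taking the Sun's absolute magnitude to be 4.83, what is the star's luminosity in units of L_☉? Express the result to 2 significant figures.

L/L_☉ ≈ 9.0×10^-5

d = 1/p = 1000/20.6 mas = 48.54 pc
M = m − 5 log₁₀ d + 5 = 18.38 − 5·1.6861 + 5 = 14.949
M − M_☉ = 14.949 − 4.83 = 10.119
L/L_☉ = 10^(−0.4 × 10.119) = 8.959×10^-5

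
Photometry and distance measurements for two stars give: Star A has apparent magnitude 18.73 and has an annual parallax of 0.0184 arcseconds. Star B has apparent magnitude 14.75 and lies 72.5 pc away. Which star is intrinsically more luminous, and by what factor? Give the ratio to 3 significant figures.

Star A: d = 1/p = 1/0.0184″ = 54.35 pc
Star A: M = m − 5 log₁₀ d + 5 = 18.73 − 5·1.7352 + 5 = 15.054
Star B: M = m − 5 log₁₀ d + 5 = 14.75 − 5·1.8603 + 5 = 10.448
ΔM = M_A − M_B = 15.054 − (10.448) = 4.606; smaller M is more luminous → Star B.
L ratio = 10^(0.4 |ΔM|) = 10^1.842 = 69.55

Star B is more luminous, by a factor of 69.6.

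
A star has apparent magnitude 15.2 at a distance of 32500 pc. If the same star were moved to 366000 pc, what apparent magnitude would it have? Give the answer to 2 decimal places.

m ≈ 20.46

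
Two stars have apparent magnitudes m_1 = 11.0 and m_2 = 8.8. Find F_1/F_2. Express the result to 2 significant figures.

F_1/F_2 ≈ 0.13

Δm = 11.0 − (8.8) = 2.2
Flux ratio = 10^(−0.4 Δm) = 10^(−0.4 × 2.2) = 10^-0.880 = 0.1318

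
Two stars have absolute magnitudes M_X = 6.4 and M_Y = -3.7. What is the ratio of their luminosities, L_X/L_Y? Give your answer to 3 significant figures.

ΔM = M_X − M_Y = 10.1
L_X/L_Y = 10^(−0.4 ΔM) = 10^-4.040 = 9.120×10^-5

L_X/L_Y ≈ 9.12×10^-5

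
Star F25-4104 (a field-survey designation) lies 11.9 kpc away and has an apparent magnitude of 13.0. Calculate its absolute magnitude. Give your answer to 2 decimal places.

M ≈ -2.38

d = 11.9 kpc = 11900 pc
5 log₁₀(d/10 pc) = 5 log₁₀(11900) − 5 = 15.378
M = m − 5 log₁₀(d/10) = 13.0 − 15.378 = -2.378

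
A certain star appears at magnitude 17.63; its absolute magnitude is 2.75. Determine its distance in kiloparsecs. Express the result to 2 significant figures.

Distance modulus: m − M = 17.63 − (2.75) = 14.880
m − M = 5 log₁₀ d − 5
log₁₀ d = (m − M)/5 + 1 = 3.9760
d = 10^3.9760 = 9462 pc
= 9.462 kpc

d ≈ 9.5 kpc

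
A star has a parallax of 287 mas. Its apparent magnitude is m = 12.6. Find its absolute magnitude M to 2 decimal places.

p = 287 mas = 0.287″ → d = 1/p = 3.484 pc
5 log₁₀(d/10 pc) = 5 log₁₀(3.484) − 5 = -2.289
M = m − 5 log₁₀(d/10) = 12.6 + 2.289 = 14.889

M ≈ 14.89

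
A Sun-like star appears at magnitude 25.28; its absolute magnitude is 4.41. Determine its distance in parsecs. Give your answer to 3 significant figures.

μ = m − M = 20.870
m − M = 5 log₁₀ d − 5
log₁₀ d = (m − M)/5 + 1 = 5.1740
d = 10^5.1740 = 149300 pc

d ≈ 149000 pc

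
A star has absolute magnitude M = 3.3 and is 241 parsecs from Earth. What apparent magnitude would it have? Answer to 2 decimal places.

m = M + 5 log₁₀ d − 5 = 3.3 + 5·2.3820 − 5 = 10.210

m ≈ 10.21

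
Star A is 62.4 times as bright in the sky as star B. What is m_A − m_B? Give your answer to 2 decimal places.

m_A − m_B ≈ -4.49

Pogson: Δm = −2.5 log₁₀(ratio) = −2.5 log₁₀(62.4) = −2.5 × 1.7952 = -4.488
Star A is brighter, so it has the smaller magnitude: the difference is negative.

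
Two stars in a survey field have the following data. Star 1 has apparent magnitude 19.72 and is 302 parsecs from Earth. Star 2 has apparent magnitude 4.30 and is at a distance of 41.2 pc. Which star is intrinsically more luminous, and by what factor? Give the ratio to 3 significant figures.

Star 1: M = m − 5 log₁₀ d + 5 = 19.72 − 5·2.4800 + 5 = 12.320
Star 2: M = m − 5 log₁₀ d + 5 = 4.30 − 5·1.6149 + 5 = 1.226
ΔM = M_1 − M_2 = 12.320 − (1.226) = 11.094; smaller M is more luminous → Star 2.
L ratio = 10^(0.4 |ΔM|) = 10^4.438 = 27400

Star 2 is more luminous, by a factor of 27400.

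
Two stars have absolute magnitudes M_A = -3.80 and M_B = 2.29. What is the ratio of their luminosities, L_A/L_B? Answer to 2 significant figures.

ΔM = M_A − M_B = -6.09
L_A/L_B = 10^(−0.4 ΔM) = 10^2.436 = 272.9

L_A/L_B ≈ 270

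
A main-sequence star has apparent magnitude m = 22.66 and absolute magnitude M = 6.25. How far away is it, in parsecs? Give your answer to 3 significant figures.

d ≈ 19100 pc

Distance modulus: m − M = 22.66 − (6.25) = 16.410
m − M = 5 log₁₀ d − 5
log₁₀ d = (m − M)/5 + 1 = 4.2820
d = 10^4.2820 = 19140 pc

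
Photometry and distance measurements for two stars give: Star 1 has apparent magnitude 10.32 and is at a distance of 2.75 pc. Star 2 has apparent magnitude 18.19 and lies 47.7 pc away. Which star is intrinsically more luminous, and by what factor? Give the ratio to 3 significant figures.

Star 1: M = m − 5 log₁₀ d + 5 = 10.32 − 5·0.4393 + 5 = 13.123
Star 2: M = m − 5 log₁₀ d + 5 = 18.19 − 5·1.6785 + 5 = 14.797
ΔM = M_1 − M_2 = 13.123 − (14.797) = -1.674; smaller M is more luminous → Star 1.
L ratio = 10^(0.4 |ΔM|) = 10^0.670 = 4.673

Star 1 is more luminous, by a factor of 4.67.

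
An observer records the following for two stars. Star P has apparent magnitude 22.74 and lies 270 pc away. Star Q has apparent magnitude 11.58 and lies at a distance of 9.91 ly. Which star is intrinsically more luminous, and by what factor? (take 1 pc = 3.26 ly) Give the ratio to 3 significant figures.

Star P: M = m − 5 log₁₀ d + 5 = 22.74 − 5·2.4314 + 5 = 15.583
Star Q: d = 9.91 ly / 3.26 = 3.040 pc
Star Q: M = m − 5 log₁₀ d + 5 = 11.58 − 5·0.4829 + 5 = 14.166
ΔM = M_P − M_Q = 15.583 − (14.166) = 1.417; smaller M is more luminous → Star Q.
L ratio = 10^(0.4 |ΔM|) = 10^0.567 = 3.690

Star Q is more luminous, by a factor of 3.69.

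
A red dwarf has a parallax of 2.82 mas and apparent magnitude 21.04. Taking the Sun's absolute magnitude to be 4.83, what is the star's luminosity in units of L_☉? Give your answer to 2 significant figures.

L/L_☉ ≈ 4.1×10^-4

d = 1/p = 1000/2.82 mas = 354.6 pc
M = m − 5 log₁₀ d + 5 = 21.04 − 5·2.5498 + 5 = 13.291
M − M_☉ = 13.291 − 4.83 = 8.461
L/L_☉ = 10^(−0.4 × 8.461) = 4.126×10^-4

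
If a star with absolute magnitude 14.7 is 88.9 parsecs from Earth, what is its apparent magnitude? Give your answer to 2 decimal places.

m ≈ 19.44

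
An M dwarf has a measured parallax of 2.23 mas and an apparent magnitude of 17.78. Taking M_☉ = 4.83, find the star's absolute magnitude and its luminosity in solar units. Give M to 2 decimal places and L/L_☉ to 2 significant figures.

M ≈ 9.52; L/L_☉ ≈ 0.013

d = 1/p = 1000/2.23 mas = 448.4 pc
M = m − 5 log₁₀ d + 5 = 17.78 − 5·2.6517 + 5 = 9.522
M − M_☉ = 9.522 − 4.83 = 4.692
L/L_☉ = 10^(−0.4 × 4.692) = 0.01329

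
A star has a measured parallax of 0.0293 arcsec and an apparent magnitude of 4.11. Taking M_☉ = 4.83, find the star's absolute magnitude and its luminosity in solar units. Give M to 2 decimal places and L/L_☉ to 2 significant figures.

M ≈ 1.44; L/L_☉ ≈ 23

d = 1/p = 1/0.0293″ = 34.13 pc
M = m − 5 log₁₀ d + 5 = 4.11 − 5·1.5331 + 5 = 1.444
M − M_☉ = 1.444 − 4.83 = -3.386
L/L_☉ = 10^(−0.4 × -3.386) = 22.61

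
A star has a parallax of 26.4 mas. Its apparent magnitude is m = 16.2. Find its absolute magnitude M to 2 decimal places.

p = 26.4 mas = 0.0264″ → d = 1/p = 37.88 pc
5 log₁₀(d/10 pc) = 5 log₁₀(37.88) − 5 = 2.892
M = m − 5 log₁₀(d/10) = 16.2 − 2.892 = 13.308

M ≈ 13.31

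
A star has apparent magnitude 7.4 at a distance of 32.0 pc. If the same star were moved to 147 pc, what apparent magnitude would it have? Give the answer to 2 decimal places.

Flux ∝ 1/d², so Δm = 5 log₁₀(d₂/d₁) = 5 log₁₀(147/32.0) = 3.311
m₂ = m₁ + Δm = 7.4 + (3.311) = 10.711

m ≈ 10.71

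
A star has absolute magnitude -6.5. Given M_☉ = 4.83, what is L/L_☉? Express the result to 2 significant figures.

L/L_☉ ≈ 34000

M − M_☉ = -6.5 − 4.83 = -11.330
L/L_☉ = 10^(−0.4 (M − M_☉)) = 10^4.532 = 34040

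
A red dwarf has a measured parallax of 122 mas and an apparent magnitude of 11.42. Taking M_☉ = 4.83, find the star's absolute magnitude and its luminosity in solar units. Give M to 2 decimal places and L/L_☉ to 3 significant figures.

M ≈ 11.85; L/L_☉ ≈ 1.55×10^-3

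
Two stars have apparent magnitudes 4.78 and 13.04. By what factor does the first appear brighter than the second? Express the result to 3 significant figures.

Δm = 4.78 − (13.04) = -8.26
Flux ratio = 10^(−0.4 Δm) = 10^(−0.4 × -8.26) = 10^3.304 = 2014

2010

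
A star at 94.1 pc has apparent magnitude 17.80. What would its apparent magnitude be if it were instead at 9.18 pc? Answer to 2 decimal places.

Flux ∝ 1/d², so Δm = 5 log₁₀(d₂/d₁) = 5 log₁₀(9.18/94.1) = -5.054
m₂ = m₁ + Δm = 17.80 + (-5.054) = 12.746

m ≈ 12.75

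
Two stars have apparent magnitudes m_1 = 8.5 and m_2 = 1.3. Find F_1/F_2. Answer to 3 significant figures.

Magnitude difference = 7.2
Flux ratio = 10^(−0.4 Δm) = 10^(−0.4 × 7.2) = 10^-2.880 = 1.318×10^-3

F_1/F_2 ≈ 1.32×10^-3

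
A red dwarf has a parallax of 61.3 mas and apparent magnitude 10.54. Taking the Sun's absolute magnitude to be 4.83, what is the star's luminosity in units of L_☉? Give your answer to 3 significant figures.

L/L_☉ ≈ 0.0138

d = 1/p = 1000/61.3 mas = 16.31 pc
M = m − 5 log₁₀ d + 5 = 10.54 − 5·1.2125 + 5 = 9.477
M − M_☉ = 9.477 − 4.83 = 4.647
L/L_☉ = 10^(−0.4 × 4.647) = 0.01384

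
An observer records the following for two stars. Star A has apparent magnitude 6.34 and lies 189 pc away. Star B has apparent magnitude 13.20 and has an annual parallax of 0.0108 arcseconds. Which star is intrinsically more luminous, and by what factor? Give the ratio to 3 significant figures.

Star A is more luminous, by a factor of 2310.

Star A: M = m − 5 log₁₀ d + 5 = 6.34 − 5·2.2765 + 5 = -0.042
Star B: d = 1/p = 1/0.0108″ = 92.59 pc
Star B: M = m − 5 log₁₀ d + 5 = 13.20 − 5·1.9666 + 5 = 8.367
ΔM = M_A − M_B = -0.042 − (8.367) = -8.409; smaller M is more luminous → Star A.
L ratio = 10^(0.4 |ΔM|) = 10^3.364 = 2311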